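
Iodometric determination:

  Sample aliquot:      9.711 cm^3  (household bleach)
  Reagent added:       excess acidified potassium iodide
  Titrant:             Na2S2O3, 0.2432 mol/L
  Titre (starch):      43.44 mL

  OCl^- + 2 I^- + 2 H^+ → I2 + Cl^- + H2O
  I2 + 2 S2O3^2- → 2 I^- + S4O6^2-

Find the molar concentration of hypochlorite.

n(S2O3^2-) = 0.04344 × 0.2432 = 0.01056 mol
n(I2) = n(S2O3^2-)/2 = 5.282 × 10^-3 mol
n(OCl^-) in the aliquot = 5.282 × 10^-3 mol (1:1 ratio)
[OCl^-] = 5.282 × 10^-3 / 0.009711 = 0.5440 mol/L

0.5440 mol/L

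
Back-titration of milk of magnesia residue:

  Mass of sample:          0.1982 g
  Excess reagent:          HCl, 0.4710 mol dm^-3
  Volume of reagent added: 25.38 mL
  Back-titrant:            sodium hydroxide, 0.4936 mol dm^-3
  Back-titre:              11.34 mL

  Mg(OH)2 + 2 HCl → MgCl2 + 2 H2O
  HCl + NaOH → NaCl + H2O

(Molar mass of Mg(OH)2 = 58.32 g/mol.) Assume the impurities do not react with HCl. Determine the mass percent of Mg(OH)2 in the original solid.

93.52 %

n(HCl) added = 0.02538 × 0.4710 = 0.01195 mol
n(NaOH) used in back-titration = 0.01134 × 0.4936 = 5.597 × 10^-3 mol
n(HCl) left over = 5.597 × 10^-3 mol (1:1 ratio)
n(HCl) consumed by analyte = 0.01195 − 5.597 × 10^-3 = 6.357 × 10^-3 mol
From the 1:2 ratio, n(Mg(OH)2) = 1/2 × 6.357 × 10^-3 = 3.178 × 10^-3 mol
mass of Mg(OH)2 = 3.178 × 10^-3 × 58.32 = 0.1854 g
% Mg(OH)2 = 0.1854 / 0.1982 × 100 = 93.52 %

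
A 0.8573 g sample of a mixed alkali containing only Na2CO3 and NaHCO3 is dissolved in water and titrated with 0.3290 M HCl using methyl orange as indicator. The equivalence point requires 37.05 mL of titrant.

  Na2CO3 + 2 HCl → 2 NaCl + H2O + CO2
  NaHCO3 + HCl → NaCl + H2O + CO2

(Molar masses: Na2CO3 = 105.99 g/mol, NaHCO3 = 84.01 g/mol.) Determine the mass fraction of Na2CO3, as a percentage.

n(HCl) = 0.03705 × 0.3290 = 0.01219 mol
Let x = n(Na2CO3), y = n(NaHCO3).
Titrant: 2x + 1y = 0.01219;  mass: 105.99x + 84.01y = 0.8573
Solving, x = 2.688 × 10^-3 mol, y = 6.813 × 10^-3 mol
mass of Na2CO3 = 2.688 × 10^-3 × 105.99 = 0.2849 g
% Na2CO3 = 0.2849 / 0.8573 × 100 = 33.23 %

33.23 %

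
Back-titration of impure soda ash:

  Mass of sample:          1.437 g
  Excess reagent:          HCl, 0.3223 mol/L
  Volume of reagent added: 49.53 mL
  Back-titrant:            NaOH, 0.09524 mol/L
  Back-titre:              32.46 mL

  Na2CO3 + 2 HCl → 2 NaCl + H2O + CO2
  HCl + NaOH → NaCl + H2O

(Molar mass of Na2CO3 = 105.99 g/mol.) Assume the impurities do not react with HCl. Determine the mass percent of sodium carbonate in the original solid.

n(HCl) added = 0.04953 × 0.3223 = 0.01596 mol
n(NaOH) used in back-titration = 0.03246 × 0.09524 = 3.091 × 10^-3 mol
n(HCl) left over = 3.091 × 10^-3 mol (1:1 ratio)
n(HCl) consumed by analyte = 0.01596 − 3.091 × 10^-3 = 0.01287 mol
From the 1:2 ratio, n(Na2CO3) = 1/2 × 0.01287 = 6.436 × 10^-3 mol
mass of Na2CO3 = 6.436 × 10^-3 × 105.99 = 0.6822 g
% Na2CO3 = 0.6822 / 1.437 × 100 = 47.47 %

47.47 %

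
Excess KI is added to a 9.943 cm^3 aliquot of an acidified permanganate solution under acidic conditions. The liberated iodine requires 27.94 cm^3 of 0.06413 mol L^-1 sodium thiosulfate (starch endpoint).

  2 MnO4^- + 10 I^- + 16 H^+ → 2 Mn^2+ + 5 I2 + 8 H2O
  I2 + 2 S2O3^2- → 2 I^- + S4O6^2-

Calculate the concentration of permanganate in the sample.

n(S2O3^2-) = 0.02794 × 0.06413 = 1.792 × 10^-3 mol
n(I2) = n(S2O3^2-)/2 = 8.959 × 10^-4 mol
From the 2:5 ratio, n(MnO4^-) in the aliquot = 2/5 × 8.959 × 10^-4 = 3.584 × 10^-4 mol
[MnO4^-] = 3.584 × 10^-4 / 0.009943 = 0.03604 mol/L

0.03604 mol/L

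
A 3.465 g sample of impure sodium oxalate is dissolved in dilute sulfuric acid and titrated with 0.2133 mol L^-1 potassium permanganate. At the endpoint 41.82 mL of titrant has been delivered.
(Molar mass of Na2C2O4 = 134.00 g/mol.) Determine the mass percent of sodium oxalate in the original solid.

86.24 %

2 MnO4^- + 5 C2O4^2- + 16 H^+ → 2 Mn^2+ + 10 CO2 + 8 H2O
n(KMnO4) = 0.04182 L × 0.2133 mol/L = 8.920 × 10^-3 mol
From the 5:2 ratio, n(Na2C2O4) = 5/2 × 8.920 × 10^-3 = 0.02230 mol
mass of Na2C2O4 = 0.02230 × 134.00 g/mol = 2.988 g
% Na2C2O4 = 2.988 / 3.465 × 100 = 86.24 %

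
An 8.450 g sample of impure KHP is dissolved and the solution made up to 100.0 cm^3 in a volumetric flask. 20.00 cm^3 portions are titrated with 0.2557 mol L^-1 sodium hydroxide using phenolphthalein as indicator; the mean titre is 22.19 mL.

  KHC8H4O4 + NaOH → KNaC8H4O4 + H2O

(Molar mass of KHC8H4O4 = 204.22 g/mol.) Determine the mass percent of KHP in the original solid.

n(NaOH) per titration = 0.02219 × 0.2557 = 5.674 × 10^-3 mol
n(KHC8H4O4) in each aliquot = 5.674 × 10^-3 mol (1:1 ratio)
n(KHC8H4O4) in the whole flask = 5.674 × 10^-3 × 100.0/20.00 = 0.02837 mol
mass of KHC8H4O4 = 0.02837 × 204.22 = 5.794 g
% KHC8H4O4 = 5.794 / 8.450 × 100 = 68.56 %

68.56 %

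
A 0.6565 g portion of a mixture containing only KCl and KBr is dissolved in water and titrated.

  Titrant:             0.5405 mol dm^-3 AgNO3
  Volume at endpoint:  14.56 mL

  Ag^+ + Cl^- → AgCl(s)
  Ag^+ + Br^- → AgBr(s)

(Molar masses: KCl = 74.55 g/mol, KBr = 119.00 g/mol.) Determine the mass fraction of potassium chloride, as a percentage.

n(AgNO3) = 0.01456 × 0.5405 = 7.870 × 10^-3 mol
Let x = n(KCl), y = n(KBr).
Titrant: 1x + 1y = 7.870 × 10^-3;  mass: 74.55x + 119.00y = 0.6565
Solving, x = 6.299 × 10^-3 mol, y = 1.571 × 10^-3 mol
mass of KCl = 6.299 × 10^-3 × 74.55 = 0.4696 g
% KCl = 0.4696 / 0.6565 × 100 = 71.53 %

71.53 %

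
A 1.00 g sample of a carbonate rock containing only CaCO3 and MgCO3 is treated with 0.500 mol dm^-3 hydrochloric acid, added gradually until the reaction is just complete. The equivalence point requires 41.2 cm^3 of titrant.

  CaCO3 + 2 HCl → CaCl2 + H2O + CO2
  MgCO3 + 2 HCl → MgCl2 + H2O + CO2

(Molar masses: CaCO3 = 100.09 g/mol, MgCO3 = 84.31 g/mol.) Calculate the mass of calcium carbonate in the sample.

0.835 g

n(HCl) = 0.0412 × 0.500 = 0.0206 mol
Let x = n(CaCO3), y = n(MgCO3).
Titrant: 2x + 2y = 0.0206;  mass: 100.09x + 84.31y = 1.00
Solving, x = 8.34 × 10^-3 mol, y = 1.96 × 10^-3 mol
mass of CaCO3 = 8.34 × 10^-3 × 100.09 = 0.835 g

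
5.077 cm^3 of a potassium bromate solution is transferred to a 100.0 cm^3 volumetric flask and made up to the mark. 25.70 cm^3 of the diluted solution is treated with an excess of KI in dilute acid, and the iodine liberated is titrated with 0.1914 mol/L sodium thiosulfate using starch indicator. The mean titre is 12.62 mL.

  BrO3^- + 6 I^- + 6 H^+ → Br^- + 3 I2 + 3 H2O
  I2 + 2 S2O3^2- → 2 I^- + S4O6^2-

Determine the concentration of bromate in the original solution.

n(S2O3^2-) = 0.01262 × 0.1914 = 2.415 × 10^-3 mol
n(I2) = n(S2O3^2-)/2 = 1.208 × 10^-3 mol
From the 1:3 ratio, n(BrO3^-) in the aliquot = 1/3 × 1.208 × 10^-3 = 4.026 × 10^-4 mol
[BrO3^-]_dilute = 4.026 × 10^-4 / 0.02570 = 0.01566 mol/L
[BrO3^-]_original = 0.01566 × 100.0/5.077 = 0.3085 mol/L

0.3085 mol/L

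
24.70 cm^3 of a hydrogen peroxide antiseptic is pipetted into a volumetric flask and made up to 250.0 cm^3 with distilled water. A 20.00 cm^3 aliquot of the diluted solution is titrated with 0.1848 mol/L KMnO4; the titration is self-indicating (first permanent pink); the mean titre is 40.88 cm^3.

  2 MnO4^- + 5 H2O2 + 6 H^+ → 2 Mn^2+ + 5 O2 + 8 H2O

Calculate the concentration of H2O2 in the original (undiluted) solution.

n(KMnO4) = 0.04088 × 0.1848 = 7.555 × 10^-3 mol
From the 5:2 ratio, n(H2O2) in the aliquot = 5/2 × 7.555 × 10^-3 = 0.01889 mol
[H2O2]_dilute = 0.01889 / 0.02000 = 0.9443 mol/L
Dilution factor = 250.0 / 24.70 = 10.12
[H2O2]_stock = 0.9443 × 10.12 = 9.558 mol/L

9.558 mol/L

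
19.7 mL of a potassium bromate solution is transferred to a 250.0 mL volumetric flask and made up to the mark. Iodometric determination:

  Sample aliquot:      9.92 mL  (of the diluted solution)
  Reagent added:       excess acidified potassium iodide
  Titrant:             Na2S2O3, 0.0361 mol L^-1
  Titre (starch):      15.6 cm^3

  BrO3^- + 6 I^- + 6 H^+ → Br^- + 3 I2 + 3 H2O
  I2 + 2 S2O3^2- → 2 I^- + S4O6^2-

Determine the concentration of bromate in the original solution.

0.120 mol/L

n(S2O3^2-) = 0.0156 × 0.0361 = 5.63 × 10^-4 mol
n(I2) = n(S2O3^2-)/2 = 2.82 × 10^-4 mol
From the 1:3 ratio, n(BrO3^-) in the aliquot = 1/3 × 2.82 × 10^-4 = 9.39 × 10^-5 mol
[BrO3^-]_dilute = 9.39 × 10^-5 / 0.00992 = 0.00946 mol/L
[BrO3^-]_original = 0.00946 × 250.0/19.7 = 0.120 mol/L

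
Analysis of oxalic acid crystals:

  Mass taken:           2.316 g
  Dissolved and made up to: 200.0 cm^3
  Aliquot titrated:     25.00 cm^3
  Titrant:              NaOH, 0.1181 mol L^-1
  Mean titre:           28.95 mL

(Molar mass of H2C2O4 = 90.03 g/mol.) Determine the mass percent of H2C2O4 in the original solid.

53.16 %

H2C2O4 + 2 NaOH → Na2C2O4 + 2 H2O
n(NaOH) per titration = 0.02895 × 0.1181 = 3.419 × 10^-3 mol
From the 1:2 ratio, n(H2C2O4) in each aliquot = 1/2 × 3.419 × 10^-3 = 1.709 × 10^-3 mol
n(H2C2O4) in the whole flask = 1.709 × 10^-3 × 200.0/25.00 = 0.01368 mol
mass of H2C2O4 = 0.01368 × 90.03 = 1.231 g
% H2C2O4 = 1.231 / 2.316 × 100 = 53.16 %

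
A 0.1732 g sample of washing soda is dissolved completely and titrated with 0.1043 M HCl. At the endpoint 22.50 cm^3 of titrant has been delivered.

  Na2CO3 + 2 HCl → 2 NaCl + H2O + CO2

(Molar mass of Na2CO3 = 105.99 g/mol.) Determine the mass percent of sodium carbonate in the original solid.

71.80 %

n(HCl) = 0.02250 L × 0.1043 mol/L = 2.347 × 10^-3 mol
From the 1:2 ratio, n(Na2CO3) = 1/2 × 2.347 × 10^-3 = 1.173 × 10^-3 mol
mass of Na2CO3 = 1.173 × 10^-3 × 105.99 g/mol = 0.1244 g
% Na2CO3 = 0.1244 / 0.1732 × 100 = 71.80 %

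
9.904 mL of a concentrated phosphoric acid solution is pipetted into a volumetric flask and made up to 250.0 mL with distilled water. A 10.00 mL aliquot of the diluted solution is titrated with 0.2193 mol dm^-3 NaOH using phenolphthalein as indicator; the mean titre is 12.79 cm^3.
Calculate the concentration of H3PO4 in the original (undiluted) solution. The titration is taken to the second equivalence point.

H3PO4 + 2 NaOH → Na2HPO4 + 2 H2O
n(NaOH) = 0.01279 × 0.2193 = 2.805 × 10^-3 mol
From the 1:2 ratio, n(H3PO4) in the aliquot = 1/2 × 2.805 × 10^-3 = 1.402 × 10^-3 mol
[H3PO4]_dilute = 1.402 × 10^-3 / 0.01000 = 0.1402 mol/L
Dilution factor = 250.0 / 9.904 = 25.24
[H3PO4]_stock = 0.1402 × 25.24 = 3.540 mol/L

3.540 mol/L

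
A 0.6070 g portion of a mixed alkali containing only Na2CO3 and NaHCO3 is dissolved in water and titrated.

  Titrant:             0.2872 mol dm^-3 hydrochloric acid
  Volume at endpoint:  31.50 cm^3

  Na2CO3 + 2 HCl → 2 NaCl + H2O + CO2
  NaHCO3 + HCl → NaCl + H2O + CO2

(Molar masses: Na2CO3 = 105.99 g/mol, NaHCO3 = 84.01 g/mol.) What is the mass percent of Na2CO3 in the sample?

n(HCl) = 0.03150 × 0.2872 = 9.047 × 10^-3 mol
Let x = n(Na2CO3), y = n(NaHCO3).
Titrant: 2x + 1y = 9.047 × 10^-3;  mass: 105.99x + 84.01y = 0.6070
Solving, x = 2.467 × 10^-3 mol, y = 4.113 × 10^-3 mol
mass of Na2CO3 = 2.467 × 10^-3 × 105.99 = 0.2615 g
% Na2CO3 = 0.2615 / 0.6070 × 100 = 43.08 %

43.08 %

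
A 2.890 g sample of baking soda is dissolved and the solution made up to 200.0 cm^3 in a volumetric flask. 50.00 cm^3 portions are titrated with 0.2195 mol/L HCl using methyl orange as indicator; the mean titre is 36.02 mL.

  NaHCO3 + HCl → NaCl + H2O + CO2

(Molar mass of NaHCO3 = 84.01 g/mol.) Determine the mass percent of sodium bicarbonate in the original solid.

n(HCl) per titration = 0.03602 × 0.2195 = 7.906 × 10^-3 mol
n(NaHCO3) in each aliquot = 7.906 × 10^-3 mol (1:1 ratio)
n(NaHCO3) in the whole flask = 7.906 × 10^-3 × 200.0/50.00 = 0.03163 mol
mass of NaHCO3 = 0.03163 × 84.01 = 2.657 g
% NaHCO3 = 2.657 / 2.890 × 100 = 91.93 %

91.93 %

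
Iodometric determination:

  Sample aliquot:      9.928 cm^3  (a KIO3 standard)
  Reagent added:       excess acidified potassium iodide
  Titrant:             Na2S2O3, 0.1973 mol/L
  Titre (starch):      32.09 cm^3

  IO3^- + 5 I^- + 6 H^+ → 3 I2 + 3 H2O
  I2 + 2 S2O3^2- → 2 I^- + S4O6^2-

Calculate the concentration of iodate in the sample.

0.1063 mol/L

n(S2O3^2-) = 0.03209 × 0.1973 = 6.331 × 10^-3 mol
n(I2) = n(S2O3^2-)/2 = 3.166 × 10^-3 mol
From the 1:3 ratio, n(IO3^-) in the aliquot = 1/3 × 3.166 × 10^-3 = 1.055 × 10^-3 mol
[IO3^-] = 1.055 × 10^-3 / 0.009928 = 0.1063 mol/L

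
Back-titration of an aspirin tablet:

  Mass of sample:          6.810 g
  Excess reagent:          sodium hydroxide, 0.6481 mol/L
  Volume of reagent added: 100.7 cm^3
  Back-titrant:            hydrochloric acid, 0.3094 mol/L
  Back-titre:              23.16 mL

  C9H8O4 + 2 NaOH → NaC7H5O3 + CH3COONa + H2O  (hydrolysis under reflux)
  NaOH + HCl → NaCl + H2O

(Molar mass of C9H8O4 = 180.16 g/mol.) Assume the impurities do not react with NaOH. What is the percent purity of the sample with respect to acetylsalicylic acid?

n(NaOH) added = 0.1007 × 0.6481 = 0.06526 mol
n(HCl) used in back-titration = 0.02316 × 0.3094 = 7.166 × 10^-3 mol
n(NaOH) left over = 7.166 × 10^-3 mol (1:1 ratio)
n(NaOH) consumed by analyte = 0.06526 − 7.166 × 10^-3 = 0.05810 mol
From the 1:2 ratio, n(C9H8O4) = 1/2 × 0.05810 = 0.02905 mol
mass of C9H8O4 = 0.02905 × 180.16 = 5.233 g
% C9H8O4 = 5.233 / 6.810 × 100 = 76.85 %

76.85 %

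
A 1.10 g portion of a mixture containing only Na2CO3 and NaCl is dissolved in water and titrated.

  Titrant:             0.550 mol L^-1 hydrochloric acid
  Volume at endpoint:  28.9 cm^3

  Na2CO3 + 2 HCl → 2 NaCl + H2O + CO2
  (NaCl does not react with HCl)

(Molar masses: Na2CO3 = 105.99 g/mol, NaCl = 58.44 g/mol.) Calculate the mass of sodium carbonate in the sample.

n(HCl) = 0.0289 × 0.550 = 0.0159 mol
Let x = n(Na2CO3), y = n(NaCl).
Titrant: 2x = 0.0159;  mass: 105.99x + 58.44y = 1.10
Solving, x = 7.95 × 10^-3 mol, y = 4.41 × 10^-3 mol
mass of Na2CO3 = 7.95 × 10^-3 × 105.99 = 0.842 g

0.842 g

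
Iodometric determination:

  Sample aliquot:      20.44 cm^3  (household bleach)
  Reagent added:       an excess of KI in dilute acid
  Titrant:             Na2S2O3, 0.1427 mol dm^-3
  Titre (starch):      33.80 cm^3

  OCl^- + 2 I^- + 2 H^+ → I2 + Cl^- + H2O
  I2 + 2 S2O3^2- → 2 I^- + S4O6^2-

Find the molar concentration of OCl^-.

n(S2O3^2-) = 0.03380 × 0.1427 = 4.823 × 10^-3 mol
n(I2) = n(S2O3^2-)/2 = 2.412 × 10^-3 mol
n(OCl^-) in the aliquot = 2.412 × 10^-3 mol (1:1 ratio)
[OCl^-] = 2.412 × 10^-3 / 0.02044 = 0.1180 mol/L

0.1180 mol/L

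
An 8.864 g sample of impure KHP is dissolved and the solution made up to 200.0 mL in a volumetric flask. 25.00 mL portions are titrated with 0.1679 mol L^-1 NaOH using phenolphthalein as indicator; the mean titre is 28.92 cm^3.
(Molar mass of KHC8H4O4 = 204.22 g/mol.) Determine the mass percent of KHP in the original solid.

89.50 %

KHC8H4O4 + NaOH → KNaC8H4O4 + H2O
n(NaOH) per titration = 0.02892 × 0.1679 = 4.856 × 10^-3 mol
n(KHC8H4O4) in each aliquot = 4.856 × 10^-3 mol (1:1 ratio)
n(KHC8H4O4) in the whole flask = 4.856 × 10^-3 × 200.0/25.00 = 0.03885 mol
mass of KHC8H4O4 = 0.03885 × 204.22 = 7.933 g
% KHC8H4O4 = 7.933 / 8.864 × 100 = 89.50 %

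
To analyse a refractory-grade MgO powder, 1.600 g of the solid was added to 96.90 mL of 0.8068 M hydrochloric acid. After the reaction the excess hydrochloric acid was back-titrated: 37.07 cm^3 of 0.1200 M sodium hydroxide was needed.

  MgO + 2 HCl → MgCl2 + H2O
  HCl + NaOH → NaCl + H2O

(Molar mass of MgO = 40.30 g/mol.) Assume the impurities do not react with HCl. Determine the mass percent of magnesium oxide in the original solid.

n(HCl) added = 0.09690 × 0.8068 = 0.07818 mol
n(NaOH) used in back-titration = 0.03707 × 0.1200 = 4.448 × 10^-3 mol
n(HCl) left over = 4.448 × 10^-3 mol (1:1 ratio)
n(HCl) consumed by analyte = 0.07818 − 4.448 × 10^-3 = 0.07373 mol
From the 1:2 ratio, n(MgO) = 1/2 × 0.07373 = 0.03687 mol
mass of MgO = 0.03687 × 40.30 = 1.486 g
% MgO = 1.486 / 1.600 × 100 = 92.85 %

92.85 %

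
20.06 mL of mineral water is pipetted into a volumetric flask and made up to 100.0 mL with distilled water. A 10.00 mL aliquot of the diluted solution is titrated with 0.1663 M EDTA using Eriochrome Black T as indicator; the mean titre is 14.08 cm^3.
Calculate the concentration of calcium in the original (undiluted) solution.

Ca^2+ + EDTA^4- → [Ca(EDTA)]^2-
n(EDTA) = 0.01408 × 0.1663 = 2.342 × 10^-3 mol
n(Ca2+) in the aliquot = 2.342 × 10^-3 mol (1:1 ratio)
[Ca2+]_dilute = 2.342 × 10^-3 / 0.01000 = 0.2342 mol/L
Dilution factor = 100.0 / 20.06 = 4.985
[Ca2+]_stock = 0.2342 × 4.985 = 1.167 mol/L

1.167 M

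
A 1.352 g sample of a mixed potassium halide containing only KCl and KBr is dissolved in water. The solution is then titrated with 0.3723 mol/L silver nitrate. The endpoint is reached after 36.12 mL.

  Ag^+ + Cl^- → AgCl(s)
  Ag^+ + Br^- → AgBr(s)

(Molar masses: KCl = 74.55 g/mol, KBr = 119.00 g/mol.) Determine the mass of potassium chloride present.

0.4164 g

n(AgNO3) = 0.03612 × 0.3723 = 0.01345 mol
Let x = n(KCl), y = n(KBr).
Titrant: 1x + 1y = 0.01345;  mass: 74.55x + 119.00y = 1.352
Solving, x = 5.585 × 10^-3 mol, y = 7.863 × 10^-3 mol
mass of KCl = 5.585 × 10^-3 × 74.55 = 0.4164 g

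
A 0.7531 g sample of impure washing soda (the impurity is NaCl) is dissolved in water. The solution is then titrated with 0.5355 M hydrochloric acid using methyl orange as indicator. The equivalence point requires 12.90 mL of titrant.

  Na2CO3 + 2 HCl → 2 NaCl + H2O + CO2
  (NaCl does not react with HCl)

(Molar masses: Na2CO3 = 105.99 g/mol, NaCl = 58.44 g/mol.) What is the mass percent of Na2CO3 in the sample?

48.61 %

n(HCl) = 0.01290 × 0.5355 = 6.908 × 10^-3 mol
Let x = n(Na2CO3), y = n(NaCl).
Titrant: 2x = 6.908 × 10^-3;  mass: 105.99x + 58.44y = 0.7531
Solving, x = 3.454 × 10^-3 mol, y = 6.622 × 10^-3 mol
mass of Na2CO3 = 3.454 × 10^-3 × 105.99 = 0.3661 g
% Na2CO3 = 0.3661 / 0.7531 × 100 = 48.61 %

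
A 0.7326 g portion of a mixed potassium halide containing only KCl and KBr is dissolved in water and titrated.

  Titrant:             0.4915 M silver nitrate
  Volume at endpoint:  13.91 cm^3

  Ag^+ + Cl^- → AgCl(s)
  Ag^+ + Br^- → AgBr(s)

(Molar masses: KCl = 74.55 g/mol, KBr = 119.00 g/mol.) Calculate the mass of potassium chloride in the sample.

0.1358 g

n(AgNO3) = 0.01391 × 0.4915 = 6.837 × 10^-3 mol
Let x = n(KCl), y = n(KBr).
Titrant: 1x + 1y = 6.837 × 10^-3;  mass: 74.55x + 119.00y = 0.7326
Solving, x = 1.822 × 10^-3 mol, y = 5.015 × 10^-3 mol
mass of KCl = 1.822 × 10^-3 × 74.55 = 0.1358 g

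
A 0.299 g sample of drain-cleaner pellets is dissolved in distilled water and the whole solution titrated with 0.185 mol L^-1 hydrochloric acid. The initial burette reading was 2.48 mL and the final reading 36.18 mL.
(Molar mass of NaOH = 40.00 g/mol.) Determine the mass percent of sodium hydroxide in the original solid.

83.4 %

NaOH + HCl → NaCl + H2O
n(HCl) = 0.0337 L × 0.185 mol/L = 6.23 × 10^-3 mol
n(NaOH) = 6.23 × 10^-3 mol (1:1 ratio)
mass of NaOH = 6.23 × 10^-3 × 40.00 g/mol = 0.249 g
% NaOH = 0.249 / 0.299 × 100 = 83.4 %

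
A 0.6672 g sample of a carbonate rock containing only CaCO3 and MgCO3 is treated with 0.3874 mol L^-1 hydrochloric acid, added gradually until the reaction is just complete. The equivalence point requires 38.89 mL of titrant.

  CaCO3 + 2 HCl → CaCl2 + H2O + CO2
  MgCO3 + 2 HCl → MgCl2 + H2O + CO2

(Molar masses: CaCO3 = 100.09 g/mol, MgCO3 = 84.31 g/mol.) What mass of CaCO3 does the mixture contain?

n(HCl) = 0.03889 × 0.3874 = 0.01507 mol
Let x = n(CaCO3), y = n(MgCO3).
Titrant: 2x + 2y = 0.01507;  mass: 100.09x + 84.31y = 0.6672
Solving, x = 2.034 × 10^-3 mol, y = 5.499 × 10^-3 mol
mass of CaCO3 = 2.034 × 10^-3 × 100.09 = 0.2036 g

0.2036 g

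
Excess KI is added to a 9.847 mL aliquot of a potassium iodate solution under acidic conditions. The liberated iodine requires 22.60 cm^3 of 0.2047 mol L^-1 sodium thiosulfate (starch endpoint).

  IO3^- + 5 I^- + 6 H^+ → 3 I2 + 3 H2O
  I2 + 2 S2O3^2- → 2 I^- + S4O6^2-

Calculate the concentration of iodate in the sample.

n(S2O3^2-) = 0.02260 × 0.2047 = 4.626 × 10^-3 mol
n(I2) = n(S2O3^2-)/2 = 2.313 × 10^-3 mol
From the 1:3 ratio, n(IO3^-) in the aliquot = 1/3 × 2.313 × 10^-3 = 7.710 × 10^-4 mol
[IO3^-] = 7.710 × 10^-4 / 0.009847 = 0.07830 mol/L

0.07830 mol/L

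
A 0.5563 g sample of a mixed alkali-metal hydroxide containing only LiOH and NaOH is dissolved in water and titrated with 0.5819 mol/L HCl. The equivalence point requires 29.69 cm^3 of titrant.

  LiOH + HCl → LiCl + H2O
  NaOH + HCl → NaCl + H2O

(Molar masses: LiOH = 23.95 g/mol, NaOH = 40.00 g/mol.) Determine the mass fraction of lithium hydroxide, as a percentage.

36.15 %

n(HCl) = 0.02969 × 0.5819 = 0.01728 mol
Let x = n(LiOH), y = n(NaOH).
Titrant: 1x + 1y = 0.01728;  mass: 23.95x + 40.00y = 0.5563
Solving, x = 8.397 × 10^-3 mol, y = 8.880 × 10^-3 mol
mass of LiOH = 8.397 × 10^-3 × 23.95 = 0.2011 g
% LiOH = 0.2011 / 0.5563 × 100 = 36.15 %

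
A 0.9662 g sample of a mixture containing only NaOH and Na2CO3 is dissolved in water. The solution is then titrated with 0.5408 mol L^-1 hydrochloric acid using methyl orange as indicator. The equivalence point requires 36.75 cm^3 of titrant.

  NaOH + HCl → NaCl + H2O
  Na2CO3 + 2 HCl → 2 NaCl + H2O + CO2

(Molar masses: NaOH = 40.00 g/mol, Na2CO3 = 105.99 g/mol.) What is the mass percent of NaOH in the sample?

27.73 %

n(HCl) = 0.03675 × 0.5408 = 0.01987 mol
Let x = n(NaOH), y = n(Na2CO3).
Titrant: 1x + 2y = 0.01987;  mass: 40.00x + 105.99y = 0.9662
Solving, x = 6.698 × 10^-3 mol, y = 6.588 × 10^-3 mol
mass of NaOH = 6.698 × 10^-3 × 40.00 = 0.2679 g
% NaOH = 0.2679 / 0.9662 × 100 = 27.73 %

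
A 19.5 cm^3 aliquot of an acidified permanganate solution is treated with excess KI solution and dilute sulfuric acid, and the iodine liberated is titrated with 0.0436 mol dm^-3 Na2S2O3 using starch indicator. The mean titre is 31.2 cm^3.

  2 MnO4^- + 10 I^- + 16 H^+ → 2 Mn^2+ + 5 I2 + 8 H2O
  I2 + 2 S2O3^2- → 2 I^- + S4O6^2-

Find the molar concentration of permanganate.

n(S2O3^2-) = 0.0312 × 0.0436 = 1.36 × 10^-3 mol
n(I2) = n(S2O3^2-)/2 = 6.80 × 10^-4 mol
From the 2:5 ratio, n(MnO4^-) in the aliquot = 2/5 × 6.80 × 10^-4 = 2.72 × 10^-4 mol
[MnO4^-] = 2.72 × 10^-4 / 0.0195 = 0.0140 mol/L

0.0140 mol/L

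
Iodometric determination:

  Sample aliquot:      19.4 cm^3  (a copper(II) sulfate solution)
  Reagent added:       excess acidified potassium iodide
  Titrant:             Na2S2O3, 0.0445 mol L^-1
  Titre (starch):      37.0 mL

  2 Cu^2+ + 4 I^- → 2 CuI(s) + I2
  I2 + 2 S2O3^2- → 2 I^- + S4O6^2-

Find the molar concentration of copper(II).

0.0849 mol/L

n(S2O3^2-) = 0.0370 × 0.0445 = 1.65 × 10^-3 mol
n(I2) = n(S2O3^2-)/2 = 8.23 × 10^-4 mol
From the 2:1 ratio, n(Cu2+) in the aliquot = 2/1 × 8.23 × 10^-4 = 1.65 × 10^-3 mol
[Cu2+] = 1.65 × 10^-3 / 0.0194 = 0.0849 mol/L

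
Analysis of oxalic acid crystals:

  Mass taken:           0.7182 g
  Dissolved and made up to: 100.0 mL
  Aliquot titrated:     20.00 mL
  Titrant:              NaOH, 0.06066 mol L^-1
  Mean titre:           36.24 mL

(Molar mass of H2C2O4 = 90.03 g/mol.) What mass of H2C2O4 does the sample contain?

0.4948 g

H2C2O4 + 2 NaOH → Na2C2O4 + 2 H2O
n(NaOH) per titration = 0.03624 × 0.06066 = 2.198 × 10^-3 mol
From the 1:2 ratio, n(H2C2O4) in each aliquot = 1/2 × 2.198 × 10^-3 = 1.099 × 10^-3 mol
n(H2C2O4) in the whole flask = 1.099 × 10^-3 × 100.0/20.00 = 5.496 × 10^-3 mol
mass of H2C2O4 = 5.496 × 10^-3 × 90.03 = 0.4948 g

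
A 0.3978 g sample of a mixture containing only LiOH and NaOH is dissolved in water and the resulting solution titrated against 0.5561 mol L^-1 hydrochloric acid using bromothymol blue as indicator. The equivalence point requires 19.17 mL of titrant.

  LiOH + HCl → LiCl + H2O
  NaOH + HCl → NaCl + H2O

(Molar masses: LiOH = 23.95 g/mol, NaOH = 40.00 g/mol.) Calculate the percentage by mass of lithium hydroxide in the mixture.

10.73 %

n(HCl) = 0.01917 × 0.5561 = 0.01066 mol
Let x = n(LiOH), y = n(NaOH).
Titrant: 1x + 1y = 0.01066;  mass: 23.95x + 40.00y = 0.3978
Solving, x = 1.783 × 10^-3 mol, y = 8.877 × 10^-3 mol
mass of LiOH = 1.783 × 10^-3 × 23.95 = 0.04270 g
% LiOH = 0.04270 / 0.3978 × 100 = 10.73 %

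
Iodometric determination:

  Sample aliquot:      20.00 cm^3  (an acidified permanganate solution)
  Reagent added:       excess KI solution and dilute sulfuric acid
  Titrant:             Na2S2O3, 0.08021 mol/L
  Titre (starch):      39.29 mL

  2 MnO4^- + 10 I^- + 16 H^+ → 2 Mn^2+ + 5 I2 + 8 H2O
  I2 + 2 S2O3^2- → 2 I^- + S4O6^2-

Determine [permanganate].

n(S2O3^2-) = 0.03929 × 0.08021 = 3.151 × 10^-3 mol
n(I2) = n(S2O3^2-)/2 = 1.576 × 10^-3 mol
From the 2:5 ratio, n(MnO4^-) in the aliquot = 2/5 × 1.576 × 10^-3 = 6.303 × 10^-4 mol
[MnO4^-] = 6.303 × 10^-4 / 0.02000 = 0.03151 mol/L

0.03151 mol/L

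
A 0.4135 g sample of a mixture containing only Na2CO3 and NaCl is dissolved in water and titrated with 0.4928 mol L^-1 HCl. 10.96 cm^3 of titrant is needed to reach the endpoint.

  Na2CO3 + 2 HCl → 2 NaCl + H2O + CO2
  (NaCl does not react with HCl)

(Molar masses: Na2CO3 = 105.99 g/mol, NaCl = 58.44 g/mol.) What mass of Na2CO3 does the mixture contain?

n(HCl) = 0.01096 × 0.4928 = 5.401 × 10^-3 mol
Let x = n(Na2CO3), y = n(NaCl).
Titrant: 2x = 5.401 × 10^-3;  mass: 105.99x + 58.44y = 0.4135
Solving, x = 2.701 × 10^-3 mol, y = 2.178 × 10^-3 mol
mass of Na2CO3 = 2.701 × 10^-3 × 105.99 = 0.2862 g

0.2862 g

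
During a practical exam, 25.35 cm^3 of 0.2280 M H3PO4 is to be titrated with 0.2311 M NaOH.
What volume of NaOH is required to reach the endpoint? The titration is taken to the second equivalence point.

H3PO4 + 2 NaOH → Na2HPO4 + 2 H2O
n(H3PO4) = 0.02535 L × 0.2280 mol/L = 5.780 × 10^-3 mol
From the 2:1 stoichiometry, n(NaOH) = 2/1 × 5.780 × 10^-3 = 0.01156 mol
V(NaOH) = 0.01156 mol / 0.2311 mol/L = 0.05002 L = 50.02 mL

50.02 mL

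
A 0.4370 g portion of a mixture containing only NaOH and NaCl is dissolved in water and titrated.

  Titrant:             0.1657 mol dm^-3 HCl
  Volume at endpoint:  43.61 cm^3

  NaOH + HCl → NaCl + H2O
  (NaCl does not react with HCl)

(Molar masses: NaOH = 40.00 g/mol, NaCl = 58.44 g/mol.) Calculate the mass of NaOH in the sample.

n(HCl) = 0.04361 × 0.1657 = 7.226 × 10^-3 mol
Let x = n(NaOH), y = n(NaCl).
Titrant: 1x = 7.226 × 10^-3;  mass: 40.00x + 58.44y = 0.4370
Solving, x = 7.226 × 10^-3 mol, y = 2.532 × 10^-3 mol
mass of NaOH = 7.226 × 10^-3 × 40.00 = 0.2890 g

0.2890 g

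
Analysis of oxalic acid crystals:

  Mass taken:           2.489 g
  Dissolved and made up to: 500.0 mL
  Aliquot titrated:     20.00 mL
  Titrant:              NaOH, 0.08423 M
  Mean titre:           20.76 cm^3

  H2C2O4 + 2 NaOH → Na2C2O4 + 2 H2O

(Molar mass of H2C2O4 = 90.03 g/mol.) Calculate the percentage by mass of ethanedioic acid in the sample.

79.06 %

n(NaOH) per titration = 0.02076 × 0.08423 = 1.749 × 10^-3 mol
From the 1:2 ratio, n(H2C2O4) in each aliquot = 1/2 × 1.749 × 10^-3 = 8.743 × 10^-4 mol
n(H2C2O4) in the whole flask = 8.743 × 10^-4 × 500.0/20.00 = 0.02186 mol
mass of H2C2O4 = 0.02186 × 90.03 = 1.968 g
% H2C2O4 = 1.968 / 2.489 × 100 = 79.06 %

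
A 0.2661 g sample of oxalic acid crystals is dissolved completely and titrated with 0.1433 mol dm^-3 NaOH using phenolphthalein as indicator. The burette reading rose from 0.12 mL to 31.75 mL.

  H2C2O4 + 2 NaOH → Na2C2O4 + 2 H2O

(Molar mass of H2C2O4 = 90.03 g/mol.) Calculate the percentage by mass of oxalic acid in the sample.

76.68 %

n(NaOH) = 0.03163 L × 0.1433 mol/L = 4.533 × 10^-3 mol
From the 1:2 ratio, n(H2C2O4) = 1/2 × 4.533 × 10^-3 = 2.266 × 10^-3 mol
mass of H2C2O4 = 2.266 × 10^-3 × 90.03 g/mol = 0.2040 g
% H2C2O4 = 0.2040 / 0.2661 × 100 = 76.68 %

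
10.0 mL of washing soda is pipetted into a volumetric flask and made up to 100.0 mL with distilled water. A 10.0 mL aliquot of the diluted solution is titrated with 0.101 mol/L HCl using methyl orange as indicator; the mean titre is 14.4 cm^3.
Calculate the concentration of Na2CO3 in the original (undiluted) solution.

0.727 mol/L

Na2CO3 + 2 HCl → 2 NaCl + H2O + CO2
n(HCl) = 0.0144 × 0.101 = 1.45 × 10^-3 mol
From the 1:2 ratio, n(Na2CO3) in the aliquot = 1/2 × 1.45 × 10^-3 = 7.27 × 10^-4 mol
[Na2CO3]_dilute = 7.27 × 10^-4 / 0.0100 = 0.0727 mol/L
Dilution factor = 100.0 / 10.0 = 10.00
[Na2CO3]_stock = 0.0727 × 10.00 = 0.727 mol/L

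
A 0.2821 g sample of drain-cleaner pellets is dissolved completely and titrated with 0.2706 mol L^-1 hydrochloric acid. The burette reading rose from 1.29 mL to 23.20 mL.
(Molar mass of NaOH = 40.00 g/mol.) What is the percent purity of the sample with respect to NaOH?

84.07 %

NaOH + HCl → NaCl + H2O
n(HCl) = 0.02191 L × 0.2706 mol/L = 5.929 × 10^-3 mol
n(NaOH) = 5.929 × 10^-3 mol (1:1 ratio)
mass of NaOH = 5.929 × 10^-3 × 40.00 g/mol = 0.2372 g
% NaOH = 0.2372 / 0.2821 × 100 = 84.07 %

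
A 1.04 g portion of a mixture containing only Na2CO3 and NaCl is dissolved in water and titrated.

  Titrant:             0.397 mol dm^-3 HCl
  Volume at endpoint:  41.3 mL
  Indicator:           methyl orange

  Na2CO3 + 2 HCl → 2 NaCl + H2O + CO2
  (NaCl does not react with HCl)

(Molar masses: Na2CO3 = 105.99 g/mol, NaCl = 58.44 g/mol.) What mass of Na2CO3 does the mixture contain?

n(HCl) = 0.0413 × 0.397 = 0.0164 mol
Let x = n(Na2CO3), y = n(NaCl).
Titrant: 2x = 0.0164;  mass: 105.99x + 58.44y = 1.04
Solving, x = 8.20 × 10^-3 mol, y = 2.93 × 10^-3 mol
mass of Na2CO3 = 8.20 × 10^-3 × 105.99 = 0.869 g

0.869 g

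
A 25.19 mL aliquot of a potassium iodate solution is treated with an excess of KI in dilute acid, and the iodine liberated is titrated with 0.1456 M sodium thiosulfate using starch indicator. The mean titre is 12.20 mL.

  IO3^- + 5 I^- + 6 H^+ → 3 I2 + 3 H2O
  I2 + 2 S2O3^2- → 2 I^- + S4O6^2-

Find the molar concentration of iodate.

n(S2O3^2-) = 0.01220 × 0.1456 = 1.776 × 10^-3 mol
n(I2) = n(S2O3^2-)/2 = 8.882 × 10^-4 mol
From the 1:3 ratio, n(IO3^-) in the aliquot = 1/3 × 8.882 × 10^-4 = 2.961 × 10^-4 mol
[IO3^-] = 2.961 × 10^-4 / 0.02519 = 0.01175 mol/L

0.01175 M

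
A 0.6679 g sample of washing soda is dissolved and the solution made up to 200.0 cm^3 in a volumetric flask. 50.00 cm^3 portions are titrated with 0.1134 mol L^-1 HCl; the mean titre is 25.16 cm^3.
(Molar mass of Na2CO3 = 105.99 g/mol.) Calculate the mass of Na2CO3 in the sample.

0.6048 g

Na2CO3 + 2 HCl → 2 NaCl + H2O + CO2
n(HCl) per titration = 0.02516 × 0.1134 = 2.853 × 10^-3 mol
From the 1:2 ratio, n(Na2CO3) in each aliquot = 1/2 × 2.853 × 10^-3 = 1.427 × 10^-3 mol
n(Na2CO3) in the whole flask = 1.427 × 10^-3 × 200.0/50.00 = 5.706 × 10^-3 mol
mass of Na2CO3 = 5.706 × 10^-3 × 105.99 = 0.6048 g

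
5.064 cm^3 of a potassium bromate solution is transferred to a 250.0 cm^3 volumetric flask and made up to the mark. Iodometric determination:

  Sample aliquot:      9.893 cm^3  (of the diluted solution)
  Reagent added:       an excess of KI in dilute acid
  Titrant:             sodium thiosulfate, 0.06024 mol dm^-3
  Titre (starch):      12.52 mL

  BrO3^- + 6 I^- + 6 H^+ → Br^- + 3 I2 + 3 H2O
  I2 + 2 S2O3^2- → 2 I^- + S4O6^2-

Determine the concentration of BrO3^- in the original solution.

n(S2O3^2-) = 0.01252 × 0.06024 = 7.542 × 10^-4 mol
n(I2) = n(S2O3^2-)/2 = 3.771 × 10^-4 mol
From the 1:3 ratio, n(BrO3^-) in the aliquot = 1/3 × 3.771 × 10^-4 = 1.257 × 10^-4 mol
[BrO3^-]_dilute = 1.257 × 10^-4 / 0.009893 = 0.01271 mol/L
[BrO3^-]_original = 0.01271 × 250.0/5.064 = 0.6273 mol/L

0.6273 mol/L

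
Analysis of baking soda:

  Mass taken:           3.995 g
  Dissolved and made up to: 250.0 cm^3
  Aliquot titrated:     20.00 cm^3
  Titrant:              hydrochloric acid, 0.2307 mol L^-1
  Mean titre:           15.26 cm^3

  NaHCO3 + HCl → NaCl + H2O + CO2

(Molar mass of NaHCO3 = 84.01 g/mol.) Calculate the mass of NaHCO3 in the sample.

3.697 g

n(HCl) per titration = 0.01526 × 0.2307 = 3.520 × 10^-3 mol
n(NaHCO3) in each aliquot = 3.520 × 10^-3 mol (1:1 ratio)
n(NaHCO3) in the whole flask = 3.520 × 10^-3 × 250.0/20.00 = 0.04401 mol
mass of NaHCO3 = 0.04401 × 84.01 = 3.697 g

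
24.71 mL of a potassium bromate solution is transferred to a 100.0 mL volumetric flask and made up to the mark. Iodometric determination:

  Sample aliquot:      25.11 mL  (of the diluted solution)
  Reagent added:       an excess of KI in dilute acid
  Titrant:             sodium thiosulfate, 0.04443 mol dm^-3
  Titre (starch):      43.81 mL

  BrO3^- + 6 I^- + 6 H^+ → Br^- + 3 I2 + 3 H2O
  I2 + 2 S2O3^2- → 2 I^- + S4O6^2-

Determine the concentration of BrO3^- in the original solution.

0.05229 mol/L

n(S2O3^2-) = 0.04381 × 0.04443 = 1.946 × 10^-3 mol
n(I2) = n(S2O3^2-)/2 = 9.732 × 10^-4 mol
From the 1:3 ratio, n(BrO3^-) in the aliquot = 1/3 × 9.732 × 10^-4 = 3.244 × 10^-4 mol
[BrO3^-]_dilute = 3.244 × 10^-4 / 0.02511 = 0.01292 mol/L
[BrO3^-]_original = 0.01292 × 100.0/24.71 = 0.05229 mol/L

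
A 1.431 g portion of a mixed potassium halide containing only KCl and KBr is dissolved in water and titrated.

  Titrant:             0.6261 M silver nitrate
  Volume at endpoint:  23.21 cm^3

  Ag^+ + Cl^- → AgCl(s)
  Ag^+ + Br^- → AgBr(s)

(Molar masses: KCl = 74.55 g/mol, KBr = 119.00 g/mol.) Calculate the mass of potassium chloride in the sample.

n(AgNO3) = 0.02321 × 0.6261 = 0.01453 mol
Let x = n(KCl), y = n(KBr).
Titrant: 1x + 1y = 0.01453;  mass: 74.55x + 119.00y = 1.431
Solving, x = 6.711 × 10^-3 mol, y = 7.821 × 10^-3 mol
mass of KCl = 6.711 × 10^-3 × 74.55 = 0.5003 g

0.5003 g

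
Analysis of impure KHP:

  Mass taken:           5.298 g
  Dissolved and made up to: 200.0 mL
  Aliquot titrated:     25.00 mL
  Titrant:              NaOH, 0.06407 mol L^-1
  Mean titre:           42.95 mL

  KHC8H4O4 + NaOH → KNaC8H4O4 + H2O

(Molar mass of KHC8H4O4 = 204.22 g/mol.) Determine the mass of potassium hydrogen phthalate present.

n(NaOH) per titration = 0.04295 × 0.06407 = 2.752 × 10^-3 mol
n(KHC8H4O4) in each aliquot = 2.752 × 10^-3 mol (1:1 ratio)
n(KHC8H4O4) in the whole flask = 2.752 × 10^-3 × 200.0/25.00 = 0.02201 mol
mass of KHC8H4O4 = 0.02201 × 204.22 = 4.496 g

4.496 g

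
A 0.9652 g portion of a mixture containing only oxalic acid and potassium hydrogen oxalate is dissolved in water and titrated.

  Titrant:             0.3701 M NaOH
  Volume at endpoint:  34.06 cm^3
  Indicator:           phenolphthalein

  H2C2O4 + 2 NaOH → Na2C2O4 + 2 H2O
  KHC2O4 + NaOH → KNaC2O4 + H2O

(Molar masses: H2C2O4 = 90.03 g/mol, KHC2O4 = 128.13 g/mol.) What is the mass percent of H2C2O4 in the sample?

n(NaOH) = 0.03406 × 0.3701 = 0.01261 mol
Let x = n(H2C2O4), y = n(KHC2O4).
Titrant: 2x + 1y = 0.01261;  mass: 90.03x + 128.13y = 0.9652
Solving, x = 3.910 × 10^-3 mol, y = 4.786 × 10^-3 mol
mass of H2C2O4 = 3.910 × 10^-3 × 90.03 = 0.3520 g
% H2C2O4 = 0.3520 / 0.9652 × 100 = 36.47 %

36.47 %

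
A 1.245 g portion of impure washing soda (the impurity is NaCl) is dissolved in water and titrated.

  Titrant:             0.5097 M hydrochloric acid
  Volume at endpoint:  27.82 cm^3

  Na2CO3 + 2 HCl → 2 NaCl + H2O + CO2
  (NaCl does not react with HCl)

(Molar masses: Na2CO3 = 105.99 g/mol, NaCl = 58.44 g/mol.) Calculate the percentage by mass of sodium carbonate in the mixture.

60.36 %

n(HCl) = 0.02782 × 0.5097 = 0.01418 mol
Let x = n(Na2CO3), y = n(NaCl).
Titrant: 2x = 0.01418;  mass: 105.99x + 58.44y = 1.245
Solving, x = 7.090 × 10^-3 mol, y = 8.445 × 10^-3 mol
mass of Na2CO3 = 7.090 × 10^-3 × 105.99 = 0.7515 g
% Na2CO3 = 0.7515 / 1.245 × 100 = 60.36 %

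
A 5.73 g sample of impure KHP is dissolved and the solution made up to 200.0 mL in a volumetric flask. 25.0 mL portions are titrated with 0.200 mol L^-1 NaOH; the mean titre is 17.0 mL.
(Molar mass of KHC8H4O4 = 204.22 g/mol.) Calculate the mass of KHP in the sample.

KHC8H4O4 + NaOH → KNaC8H4O4 + H2O
n(NaOH) per titration = 0.0170 × 0.200 = 3.40 × 10^-3 mol
n(KHC8H4O4) in each aliquot = 3.40 × 10^-3 mol (1:1 ratio)
n(KHC8H4O4) in the whole flask = 3.40 × 10^-3 × 200.0/25.0 = 0.0272 mol
mass of KHC8H4O4 = 0.0272 × 204.22 = 5.55 g

5.55 g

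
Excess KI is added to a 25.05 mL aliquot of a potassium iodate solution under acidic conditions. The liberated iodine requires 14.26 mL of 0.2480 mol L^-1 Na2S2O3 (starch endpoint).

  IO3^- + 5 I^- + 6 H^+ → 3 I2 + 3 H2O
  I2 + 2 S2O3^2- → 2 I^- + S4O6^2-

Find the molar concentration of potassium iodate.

0.02353 mol/L

n(S2O3^2-) = 0.01426 × 0.2480 = 3.536 × 10^-3 mol
n(I2) = n(S2O3^2-)/2 = 1.768 × 10^-3 mol
From the 1:3 ratio, n(IO3^-) in the aliquot = 1/3 × 1.768 × 10^-3 = 5.894 × 10^-4 mol
[IO3^-] = 5.894 × 10^-4 / 0.02505 = 0.02353 mol/L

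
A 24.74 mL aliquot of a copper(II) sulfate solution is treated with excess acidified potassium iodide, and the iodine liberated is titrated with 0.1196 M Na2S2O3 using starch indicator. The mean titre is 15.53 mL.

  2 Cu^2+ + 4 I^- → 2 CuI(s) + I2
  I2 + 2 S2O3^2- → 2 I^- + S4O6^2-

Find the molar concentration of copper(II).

0.07508 M

n(S2O3^2-) = 0.01553 × 0.1196 = 1.857 × 10^-3 mol
n(I2) = n(S2O3^2-)/2 = 9.287 × 10^-4 mol
From the 2:1 ratio, n(Cu2+) in the aliquot = 2/1 × 9.287 × 10^-4 = 1.857 × 10^-3 mol
[Cu2+] = 1.857 × 10^-3 / 0.02474 = 0.07508 mol/L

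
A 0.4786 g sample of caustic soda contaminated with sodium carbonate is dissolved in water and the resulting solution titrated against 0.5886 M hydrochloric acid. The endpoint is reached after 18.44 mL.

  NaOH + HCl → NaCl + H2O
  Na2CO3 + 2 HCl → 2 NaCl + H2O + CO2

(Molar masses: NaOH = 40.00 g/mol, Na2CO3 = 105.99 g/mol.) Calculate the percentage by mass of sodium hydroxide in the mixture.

n(HCl) = 0.01844 × 0.5886 = 0.01085 mol
Let x = n(NaOH), y = n(Na2CO3).
Titrant: 1x + 2y = 0.01085;  mass: 40.00x + 105.99y = 0.4786
Solving, x = 7.433 × 10^-3 mol, y = 1.710 × 10^-3 mol
mass of NaOH = 7.433 × 10^-3 × 40.00 = 0.2973 g
% NaOH = 0.2973 / 0.4786 × 100 = 62.13 %

62.13 %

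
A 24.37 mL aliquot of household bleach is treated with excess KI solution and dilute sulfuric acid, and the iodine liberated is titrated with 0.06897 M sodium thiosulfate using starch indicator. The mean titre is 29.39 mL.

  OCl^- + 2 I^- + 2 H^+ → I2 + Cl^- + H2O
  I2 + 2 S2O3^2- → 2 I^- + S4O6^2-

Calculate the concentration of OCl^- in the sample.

n(S2O3^2-) = 0.02939 × 0.06897 = 2.027 × 10^-3 mol
n(I2) = n(S2O3^2-)/2 = 1.014 × 10^-3 mol
n(OCl^-) in the aliquot = 1.014 × 10^-3 mol (1:1 ratio)
[OCl^-] = 1.014 × 10^-3 / 0.02437 = 0.04159 mol/L

0.04159 M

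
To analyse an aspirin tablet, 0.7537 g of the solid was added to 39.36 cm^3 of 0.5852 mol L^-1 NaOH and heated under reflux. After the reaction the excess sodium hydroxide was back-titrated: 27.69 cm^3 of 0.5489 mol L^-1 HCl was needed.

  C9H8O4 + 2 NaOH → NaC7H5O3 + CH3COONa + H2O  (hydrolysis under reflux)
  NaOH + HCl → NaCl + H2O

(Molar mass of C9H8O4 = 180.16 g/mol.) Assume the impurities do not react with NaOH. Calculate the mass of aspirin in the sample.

0.7057 g

n(NaOH) added = 0.03936 × 0.5852 = 0.02303 mol
n(HCl) used in back-titration = 0.02769 × 0.5489 = 0.01520 mol
n(NaOH) left over = 0.01520 mol (1:1 ratio)
n(NaOH) consumed by analyte = 0.02303 − 0.01520 = 7.834 × 10^-3 mol
From the 1:2 ratio, n(C9H8O4) = 1/2 × 7.834 × 10^-3 = 3.917 × 10^-3 mol
mass of C9H8O4 = 3.917 × 10^-3 × 180.16 = 0.7057 g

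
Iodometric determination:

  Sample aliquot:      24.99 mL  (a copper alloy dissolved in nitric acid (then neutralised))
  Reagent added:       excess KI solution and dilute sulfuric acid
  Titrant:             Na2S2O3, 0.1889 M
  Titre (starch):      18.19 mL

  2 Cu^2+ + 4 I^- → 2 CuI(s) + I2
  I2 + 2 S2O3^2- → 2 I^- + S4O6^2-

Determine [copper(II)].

0.1375 M

n(S2O3^2-) = 0.01819 × 0.1889 = 3.436 × 10^-3 mol
n(I2) = n(S2O3^2-)/2 = 1.718 × 10^-3 mol
From the 2:1 ratio, n(Cu2+) in the aliquot = 2/1 × 1.718 × 10^-3 = 3.436 × 10^-3 mol
[Cu2+] = 3.436 × 10^-3 / 0.02499 = 0.1375 mol/L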